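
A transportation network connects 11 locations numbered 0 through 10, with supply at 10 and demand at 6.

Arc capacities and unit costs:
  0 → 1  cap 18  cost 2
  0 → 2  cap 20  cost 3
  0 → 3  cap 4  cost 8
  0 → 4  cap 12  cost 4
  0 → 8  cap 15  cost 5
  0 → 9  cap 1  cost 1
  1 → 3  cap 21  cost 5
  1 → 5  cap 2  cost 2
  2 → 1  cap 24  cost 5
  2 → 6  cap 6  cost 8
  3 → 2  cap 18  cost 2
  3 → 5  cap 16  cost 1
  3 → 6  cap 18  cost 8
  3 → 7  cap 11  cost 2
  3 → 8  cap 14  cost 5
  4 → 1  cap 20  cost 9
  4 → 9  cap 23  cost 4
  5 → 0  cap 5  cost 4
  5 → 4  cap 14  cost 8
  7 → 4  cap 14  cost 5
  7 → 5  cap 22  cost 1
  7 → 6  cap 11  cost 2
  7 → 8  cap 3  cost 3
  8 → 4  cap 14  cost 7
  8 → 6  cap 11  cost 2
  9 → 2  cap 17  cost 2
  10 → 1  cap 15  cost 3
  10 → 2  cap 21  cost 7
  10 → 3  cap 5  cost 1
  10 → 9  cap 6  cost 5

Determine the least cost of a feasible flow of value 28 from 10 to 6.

shortest-cost path #1: 10→3→7→6 push 5 @ unit cost 5 (adds 25)
shortest-cost path #2: 10→1→3→7→6 push 6 @ unit cost 12 (adds 72)
shortest-cost path #3: 10→2→6 push 6 @ unit cost 15 (adds 90)
shortest-cost path #4: 10→1→3→8→6 push 9 @ unit cost 15 (adds 135)
shortest-cost path #5: 10→2→1→3→8→6 push 2 @ unit cost 24 (adds 48)
total cost = 370

Minimum cost for 28 units: 370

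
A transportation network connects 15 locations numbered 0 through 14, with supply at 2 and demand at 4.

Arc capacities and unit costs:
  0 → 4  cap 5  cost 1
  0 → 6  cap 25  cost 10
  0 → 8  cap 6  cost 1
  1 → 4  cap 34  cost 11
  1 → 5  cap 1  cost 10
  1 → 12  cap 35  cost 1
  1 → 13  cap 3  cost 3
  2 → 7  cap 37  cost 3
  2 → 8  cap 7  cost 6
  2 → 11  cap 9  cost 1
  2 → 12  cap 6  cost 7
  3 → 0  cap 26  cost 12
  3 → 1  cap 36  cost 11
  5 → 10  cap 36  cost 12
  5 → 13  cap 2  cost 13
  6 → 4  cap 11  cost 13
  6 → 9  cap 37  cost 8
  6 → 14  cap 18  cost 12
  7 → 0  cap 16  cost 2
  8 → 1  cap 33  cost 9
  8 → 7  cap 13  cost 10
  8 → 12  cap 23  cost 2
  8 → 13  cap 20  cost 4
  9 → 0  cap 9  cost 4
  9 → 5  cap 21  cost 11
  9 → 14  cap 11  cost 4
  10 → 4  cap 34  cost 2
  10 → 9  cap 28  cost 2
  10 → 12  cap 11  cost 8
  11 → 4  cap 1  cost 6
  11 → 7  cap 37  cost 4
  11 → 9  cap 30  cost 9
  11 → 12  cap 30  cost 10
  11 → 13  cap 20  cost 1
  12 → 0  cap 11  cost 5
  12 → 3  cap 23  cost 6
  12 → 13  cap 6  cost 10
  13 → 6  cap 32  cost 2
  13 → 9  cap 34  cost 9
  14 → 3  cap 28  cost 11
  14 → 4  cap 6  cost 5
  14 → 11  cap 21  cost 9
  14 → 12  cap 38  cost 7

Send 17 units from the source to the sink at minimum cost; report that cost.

shortest-cost path #1: 2→7→0→4 push 5 @ unit cost 6 (adds 30)
shortest-cost path #2: 2→11→4 push 1 @ unit cost 7 (adds 7)
shortest-cost path #3: 2→11→13→6→4 push 8 @ unit cost 17 (adds 136)
shortest-cost path #4: 2→8→13→6→4 push 3 @ unit cost 25 (adds 75)
total cost = 248

Minimum cost for 17 units: 248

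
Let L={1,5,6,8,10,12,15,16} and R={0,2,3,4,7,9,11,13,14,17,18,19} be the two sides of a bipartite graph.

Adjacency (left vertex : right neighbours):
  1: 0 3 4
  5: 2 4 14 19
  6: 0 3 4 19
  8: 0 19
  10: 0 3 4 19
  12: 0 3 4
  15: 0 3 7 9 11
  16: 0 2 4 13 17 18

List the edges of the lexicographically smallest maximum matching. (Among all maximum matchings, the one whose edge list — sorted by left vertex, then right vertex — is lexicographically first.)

Lex-smallest maximum matching: {(1,0), (5,2), (6,3), (8,19), (10,4), (15,7), (16,13)}

|M| = 7 (so the lex-smallest maximum matching has 7 edges)
process left vertices in ascending order; for each, take the smallest-labelled available neighbour that still permits 7 edges overall, or leave it unmatched if none does
lex-smallest matching: {1-0, 5-2, 6-3, 8-19, 10-4, 15-7, 16-13}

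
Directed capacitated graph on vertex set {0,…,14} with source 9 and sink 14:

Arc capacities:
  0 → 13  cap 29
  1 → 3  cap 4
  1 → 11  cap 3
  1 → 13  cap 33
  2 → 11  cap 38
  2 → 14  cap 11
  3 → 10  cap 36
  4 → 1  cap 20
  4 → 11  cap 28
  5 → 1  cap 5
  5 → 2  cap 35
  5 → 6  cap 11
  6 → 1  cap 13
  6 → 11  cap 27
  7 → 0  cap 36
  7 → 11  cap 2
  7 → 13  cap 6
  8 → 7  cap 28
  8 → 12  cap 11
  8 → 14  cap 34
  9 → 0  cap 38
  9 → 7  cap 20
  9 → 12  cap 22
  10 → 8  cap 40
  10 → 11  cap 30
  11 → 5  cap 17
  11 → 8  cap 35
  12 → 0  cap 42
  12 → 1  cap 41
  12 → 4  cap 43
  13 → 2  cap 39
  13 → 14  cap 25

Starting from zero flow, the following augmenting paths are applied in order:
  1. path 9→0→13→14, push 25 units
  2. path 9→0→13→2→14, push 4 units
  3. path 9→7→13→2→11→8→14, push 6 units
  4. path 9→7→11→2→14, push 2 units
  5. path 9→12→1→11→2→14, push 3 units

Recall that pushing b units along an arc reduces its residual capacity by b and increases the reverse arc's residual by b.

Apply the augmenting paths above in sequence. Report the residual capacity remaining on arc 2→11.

Residual capacity of (2,11): 37

after path 1 (9→0→13→14, push 25): res(2,11)=38
after path 2 (9→0→13→2→14, push 4): res(2,11)=38
after path 3 (9→7→13→2→11→8→14, push 6): res(2,11)=32
after path 4 (9→7→11→2→14, push 2): res(2,11)=34
after path 5 (9→12→1→11→2→14, push 3): res(2,11)=37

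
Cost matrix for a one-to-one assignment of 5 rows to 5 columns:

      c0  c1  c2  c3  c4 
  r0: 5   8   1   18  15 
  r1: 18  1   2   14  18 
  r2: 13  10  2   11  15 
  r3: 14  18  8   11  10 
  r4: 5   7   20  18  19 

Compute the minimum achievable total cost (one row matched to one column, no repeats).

optimal assignment: row0→col2 (cost 1), row1→col1 (cost 1), row2→col3 (cost 11), row3→col4 (cost 10), row4→col0 (cost 5)
total = 1 + 1 + 11 + 10 + 5 = 28

Minimum assignment cost: 28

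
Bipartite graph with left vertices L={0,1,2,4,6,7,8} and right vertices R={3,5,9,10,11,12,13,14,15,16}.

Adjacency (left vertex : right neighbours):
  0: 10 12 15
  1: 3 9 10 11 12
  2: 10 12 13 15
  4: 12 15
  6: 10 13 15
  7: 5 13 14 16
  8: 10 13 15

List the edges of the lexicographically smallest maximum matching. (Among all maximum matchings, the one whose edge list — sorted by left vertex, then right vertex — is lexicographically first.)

|M| = 6 (so the lex-smallest maximum matching has 6 edges)
process left vertices in ascending order; for each, take the smallest-labelled available neighbour that still permits 6 edges overall, or leave it unmatched if none does
lex-smallest matching: {0-10, 1-3, 2-12, 4-15, 6-13, 7-5}

Lex-smallest maximum matching: {(0,10), (1,3), (2,12), (4,15), (6,13), (7,5)}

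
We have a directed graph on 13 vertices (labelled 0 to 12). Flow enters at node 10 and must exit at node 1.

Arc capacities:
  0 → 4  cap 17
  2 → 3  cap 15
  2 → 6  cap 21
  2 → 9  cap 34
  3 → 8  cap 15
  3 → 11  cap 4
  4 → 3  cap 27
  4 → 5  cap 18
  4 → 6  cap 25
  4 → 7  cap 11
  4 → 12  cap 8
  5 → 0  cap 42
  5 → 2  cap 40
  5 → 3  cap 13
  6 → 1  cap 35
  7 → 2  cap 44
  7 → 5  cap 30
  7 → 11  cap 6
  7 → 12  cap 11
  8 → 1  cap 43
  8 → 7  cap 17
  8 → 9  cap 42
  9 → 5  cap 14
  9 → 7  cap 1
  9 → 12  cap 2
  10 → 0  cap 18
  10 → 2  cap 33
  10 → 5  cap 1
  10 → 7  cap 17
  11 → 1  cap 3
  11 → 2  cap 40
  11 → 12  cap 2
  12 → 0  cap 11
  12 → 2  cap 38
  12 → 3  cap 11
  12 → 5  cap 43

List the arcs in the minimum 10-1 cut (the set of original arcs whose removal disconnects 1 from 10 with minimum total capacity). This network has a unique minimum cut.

augment #1: 10→2→6→1 push 21
augment #2: 10→7→11→1 push 3
augment #3: 10→0→4→6→1 push 14
augment #4: 10→2→3→8→1 push 12
augment #5: 10→5→3→8→1 push 1
augment #6: 10→0→4→3→8→1 push 2
max flow = 53; residual-reachable set from 10 gives S-side
cut edges (S→T): {(3,8), (6,1), (11,1)} total cap 53

Min-cut arcs: {(3,8), (6,1), (11,1)} (total capacity 53)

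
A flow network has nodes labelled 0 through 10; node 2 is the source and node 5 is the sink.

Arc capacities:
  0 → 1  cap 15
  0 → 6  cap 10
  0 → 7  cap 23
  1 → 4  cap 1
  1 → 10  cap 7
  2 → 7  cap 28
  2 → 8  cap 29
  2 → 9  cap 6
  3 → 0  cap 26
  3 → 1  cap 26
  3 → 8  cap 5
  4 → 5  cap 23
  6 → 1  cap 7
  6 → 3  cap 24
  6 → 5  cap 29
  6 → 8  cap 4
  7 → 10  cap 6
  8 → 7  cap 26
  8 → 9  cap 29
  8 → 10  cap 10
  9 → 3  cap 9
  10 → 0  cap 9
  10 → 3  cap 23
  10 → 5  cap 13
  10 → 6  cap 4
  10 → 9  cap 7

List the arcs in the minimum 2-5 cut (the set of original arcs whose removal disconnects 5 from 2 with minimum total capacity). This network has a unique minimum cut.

Min-cut arcs: {(7,10), (8,10), (9,3)} (total capacity 25)

augment #1: 2→7→10→5 push 6
augment #2: 2→8→10→5 push 7
augment #3: 2→8→10→6→5 push 3
augment #4: 2→9→3→0→6→5 push 6
augment #5: 2→8→9→3→0→6→5 push 3
max flow = 25; residual-reachable set from 2 gives S-side
cut edges (S→T): {(7,10), (8,10), (9,3)} total cap 25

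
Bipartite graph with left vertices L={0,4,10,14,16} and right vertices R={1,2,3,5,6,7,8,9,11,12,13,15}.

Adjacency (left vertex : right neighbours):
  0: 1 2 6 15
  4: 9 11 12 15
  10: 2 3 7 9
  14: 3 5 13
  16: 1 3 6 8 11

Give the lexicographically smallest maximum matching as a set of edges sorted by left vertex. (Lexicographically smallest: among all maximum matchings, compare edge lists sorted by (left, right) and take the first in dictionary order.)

Lex-smallest maximum matching: {(0,1), (4,9), (10,2), (14,3), (16,6)}

|M| = 5 (so the lex-smallest maximum matching has 5 edges)
process left vertices in ascending order; for each, take the smallest-labelled available neighbour that still permits 5 edges overall, or leave it unmatched if none does
lex-smallest matching: {0-1, 4-9, 10-2, 14-3, 16-6}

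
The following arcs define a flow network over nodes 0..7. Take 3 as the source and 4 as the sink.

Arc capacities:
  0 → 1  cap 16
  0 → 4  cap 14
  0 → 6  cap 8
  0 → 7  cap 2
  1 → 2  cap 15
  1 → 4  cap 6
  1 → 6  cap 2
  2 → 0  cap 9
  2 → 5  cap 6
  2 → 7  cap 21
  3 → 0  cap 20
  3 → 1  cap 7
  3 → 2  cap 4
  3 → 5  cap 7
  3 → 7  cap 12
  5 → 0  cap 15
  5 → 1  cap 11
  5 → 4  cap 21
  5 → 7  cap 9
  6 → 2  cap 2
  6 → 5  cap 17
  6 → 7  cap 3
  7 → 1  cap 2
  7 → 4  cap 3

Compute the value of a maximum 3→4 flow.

augment #1: 3→0→4 bottleneck 14, total now 14
augment #2: 3→1→4 bottleneck 6, total now 20
augment #3: 3→5→4 bottleneck 7, total now 27
augment #4: 3→7→4 bottleneck 3, total now 30
augment #5: 3→2→5→4 bottleneck 4, total now 34
augment #6: 3→0→6→5→4 bottleneck 6, total now 40
augment #7: 3→1→2→5→4 bottleneck 1, total now 41
augment #8: 3→7→1→2→5→4 bottleneck 1, total now 42
augment #9: 3→7→1→6→5→4 bottleneck 1, total now 43

Maximum flow value: 43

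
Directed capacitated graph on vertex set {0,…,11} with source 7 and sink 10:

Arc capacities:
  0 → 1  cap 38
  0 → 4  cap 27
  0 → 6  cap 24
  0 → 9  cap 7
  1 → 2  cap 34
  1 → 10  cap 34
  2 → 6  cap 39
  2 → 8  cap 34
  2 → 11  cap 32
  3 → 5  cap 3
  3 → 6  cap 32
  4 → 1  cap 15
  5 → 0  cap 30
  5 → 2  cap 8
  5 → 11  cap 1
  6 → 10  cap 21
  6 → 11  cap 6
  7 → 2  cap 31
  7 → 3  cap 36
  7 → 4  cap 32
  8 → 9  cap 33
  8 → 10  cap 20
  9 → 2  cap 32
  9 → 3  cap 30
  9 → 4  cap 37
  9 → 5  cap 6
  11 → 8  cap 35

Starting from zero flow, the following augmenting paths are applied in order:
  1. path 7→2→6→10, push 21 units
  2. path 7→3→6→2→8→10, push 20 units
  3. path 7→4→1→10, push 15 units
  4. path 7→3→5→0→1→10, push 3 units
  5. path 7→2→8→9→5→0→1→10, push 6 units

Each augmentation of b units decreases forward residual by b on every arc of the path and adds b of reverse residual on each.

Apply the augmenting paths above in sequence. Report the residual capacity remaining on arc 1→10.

after path 1 (7→2→6→10, push 21): res(1,10)=34
after path 2 (7→3→6→2→8→10, push 20): res(1,10)=34
after path 3 (7→4→1→10, push 15): res(1,10)=19
after path 4 (7→3→5→0→1→10, push 3): res(1,10)=16
after path 5 (7→2→8→9→5→0→1→10, push 6): res(1,10)=10

Residual capacity of (1,10): 10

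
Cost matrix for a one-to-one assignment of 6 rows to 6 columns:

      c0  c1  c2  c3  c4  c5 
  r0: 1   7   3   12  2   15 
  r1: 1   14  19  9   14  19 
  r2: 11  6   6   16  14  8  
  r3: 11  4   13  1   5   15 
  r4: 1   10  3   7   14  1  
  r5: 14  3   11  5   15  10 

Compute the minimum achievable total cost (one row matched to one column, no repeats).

optimal assignment: row0→col4 (cost 2), row1→col0 (cost 1), row2→col2 (cost 6), row3→col3 (cost 1), row4→col5 (cost 1), row5→col1 (cost 3)
total = 2 + 1 + 6 + 1 + 1 + 3 = 14

Minimum assignment cost: 14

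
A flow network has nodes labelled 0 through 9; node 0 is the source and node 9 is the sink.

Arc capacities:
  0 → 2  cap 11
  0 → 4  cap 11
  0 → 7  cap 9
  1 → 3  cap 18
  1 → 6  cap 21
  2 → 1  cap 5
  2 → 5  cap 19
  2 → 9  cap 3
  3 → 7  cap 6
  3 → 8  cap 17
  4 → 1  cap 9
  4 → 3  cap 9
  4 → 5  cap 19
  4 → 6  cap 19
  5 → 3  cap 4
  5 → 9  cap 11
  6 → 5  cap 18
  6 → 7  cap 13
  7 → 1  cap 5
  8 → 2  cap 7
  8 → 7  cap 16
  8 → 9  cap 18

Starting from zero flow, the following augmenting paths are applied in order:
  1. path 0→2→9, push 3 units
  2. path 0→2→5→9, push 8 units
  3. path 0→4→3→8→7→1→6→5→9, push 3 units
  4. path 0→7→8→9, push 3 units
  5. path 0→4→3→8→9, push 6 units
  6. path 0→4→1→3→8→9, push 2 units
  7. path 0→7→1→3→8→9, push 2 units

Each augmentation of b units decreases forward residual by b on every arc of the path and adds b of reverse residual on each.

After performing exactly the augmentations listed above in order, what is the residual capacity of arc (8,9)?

after path 1 (0→2→9, push 3): res(8,9)=18
after path 2 (0→2→5→9, push 8): res(8,9)=18
after path 3 (0→4→3→8→7→1→6→5→9, push 3): res(8,9)=18
after path 4 (0→7→8→9, push 3): res(8,9)=15
after path 5 (0→4→3→8→9, push 6): res(8,9)=9
after path 6 (0→4→1→3→8→9, push 2): res(8,9)=7
after path 7 (0→7→1→3→8→9, push 2): res(8,9)=5

Residual capacity of (8,9): 5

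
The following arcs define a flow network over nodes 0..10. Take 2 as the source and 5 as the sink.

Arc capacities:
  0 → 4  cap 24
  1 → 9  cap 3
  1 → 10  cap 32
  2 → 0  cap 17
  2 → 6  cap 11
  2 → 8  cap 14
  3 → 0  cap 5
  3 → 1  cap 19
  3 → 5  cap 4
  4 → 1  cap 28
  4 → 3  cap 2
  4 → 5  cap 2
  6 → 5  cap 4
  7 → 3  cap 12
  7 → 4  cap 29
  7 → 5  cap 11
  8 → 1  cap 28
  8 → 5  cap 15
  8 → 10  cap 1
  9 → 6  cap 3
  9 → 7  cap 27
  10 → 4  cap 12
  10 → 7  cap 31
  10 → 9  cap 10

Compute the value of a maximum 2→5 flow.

augment #1: 2→6→5 bottleneck 4, total now 4
augment #2: 2→8→5 bottleneck 14, total now 18
augment #3: 2→0→4→5 bottleneck 2, total now 20
augment #4: 2→0→4→3→5 bottleneck 2, total now 22
augment #5: 2→0→4→1→9→7→5 bottleneck 3, total now 25
augment #6: 2→0→4→1→10→7→5 bottleneck 8, total now 33
augment #7: 2→0→4→1→10→7→3→5 bottleneck 2, total now 35

Maximum flow value: 35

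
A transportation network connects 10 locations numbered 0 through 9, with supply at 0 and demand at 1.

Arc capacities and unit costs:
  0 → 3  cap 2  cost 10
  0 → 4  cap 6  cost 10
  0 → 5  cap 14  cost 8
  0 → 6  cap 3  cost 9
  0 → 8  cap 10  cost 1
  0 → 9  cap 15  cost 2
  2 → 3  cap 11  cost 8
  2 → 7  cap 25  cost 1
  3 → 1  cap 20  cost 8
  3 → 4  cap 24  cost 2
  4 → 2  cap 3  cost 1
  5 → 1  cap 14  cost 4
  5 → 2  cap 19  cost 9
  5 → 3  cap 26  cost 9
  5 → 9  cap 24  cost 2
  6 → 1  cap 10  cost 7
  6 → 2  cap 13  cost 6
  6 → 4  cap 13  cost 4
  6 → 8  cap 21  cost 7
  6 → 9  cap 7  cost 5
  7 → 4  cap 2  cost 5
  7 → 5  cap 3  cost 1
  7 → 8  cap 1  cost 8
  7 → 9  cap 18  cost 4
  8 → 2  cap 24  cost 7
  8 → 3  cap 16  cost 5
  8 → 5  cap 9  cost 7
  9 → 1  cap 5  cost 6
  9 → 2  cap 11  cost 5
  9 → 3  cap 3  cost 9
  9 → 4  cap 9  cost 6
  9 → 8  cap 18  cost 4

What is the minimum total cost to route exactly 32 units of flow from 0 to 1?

Minimum cost for 32 units: 396

shortest-cost path #1: 0→9→1 push 5 @ unit cost 8 (adds 40)
shortest-cost path #2: 0→5→1 push 14 @ unit cost 12 (adds 168)
shortest-cost path #3: 0→8→3→1 push 10 @ unit cost 14 (adds 140)
shortest-cost path #4: 0→6→1 push 3 @ unit cost 16 (adds 48)
total cost = 396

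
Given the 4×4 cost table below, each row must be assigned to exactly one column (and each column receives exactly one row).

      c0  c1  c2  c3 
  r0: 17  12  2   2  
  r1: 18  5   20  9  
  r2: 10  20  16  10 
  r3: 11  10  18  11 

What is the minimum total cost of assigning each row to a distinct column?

one of 2 optimal assignments: row0→col2 (cost 2), row1→col1 (cost 5), row2→col0 (cost 10), row3→col3 (cost 11)
total = 2 + 5 + 10 + 11 = 28

Minimum assignment cost: 28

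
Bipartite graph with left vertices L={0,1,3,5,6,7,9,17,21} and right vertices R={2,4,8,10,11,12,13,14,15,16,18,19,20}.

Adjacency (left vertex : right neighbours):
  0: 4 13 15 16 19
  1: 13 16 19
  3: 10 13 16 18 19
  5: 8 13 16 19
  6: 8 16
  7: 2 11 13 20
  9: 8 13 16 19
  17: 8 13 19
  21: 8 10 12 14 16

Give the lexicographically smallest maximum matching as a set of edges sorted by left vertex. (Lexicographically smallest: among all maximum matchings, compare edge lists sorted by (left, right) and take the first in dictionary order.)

Lex-smallest maximum matching: {(0,4), (1,13), (3,10), (5,8), (6,16), (7,2), (9,19), (21,12)}

|M| = 8 (so the lex-smallest maximum matching has 8 edges)
process left vertices in ascending order; for each, take the smallest-labelled available neighbour that still permits 8 edges overall, or leave it unmatched if none does
lex-smallest matching: {0-4, 1-13, 3-10, 5-8, 6-16, 7-2, 9-19, 21-12}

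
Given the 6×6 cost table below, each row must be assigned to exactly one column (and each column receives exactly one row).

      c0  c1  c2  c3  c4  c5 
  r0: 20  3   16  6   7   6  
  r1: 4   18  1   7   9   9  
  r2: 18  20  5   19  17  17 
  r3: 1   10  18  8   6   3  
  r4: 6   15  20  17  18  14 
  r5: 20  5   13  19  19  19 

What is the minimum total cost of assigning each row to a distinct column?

optimal assignment: row0→col4 (cost 7), row1→col3 (cost 7), row2→col2 (cost 5), row3→col5 (cost 3), row4→col0 (cost 6), row5→col1 (cost 5)
total = 7 + 7 + 5 + 3 + 6 + 5 = 33

Minimum assignment cost: 33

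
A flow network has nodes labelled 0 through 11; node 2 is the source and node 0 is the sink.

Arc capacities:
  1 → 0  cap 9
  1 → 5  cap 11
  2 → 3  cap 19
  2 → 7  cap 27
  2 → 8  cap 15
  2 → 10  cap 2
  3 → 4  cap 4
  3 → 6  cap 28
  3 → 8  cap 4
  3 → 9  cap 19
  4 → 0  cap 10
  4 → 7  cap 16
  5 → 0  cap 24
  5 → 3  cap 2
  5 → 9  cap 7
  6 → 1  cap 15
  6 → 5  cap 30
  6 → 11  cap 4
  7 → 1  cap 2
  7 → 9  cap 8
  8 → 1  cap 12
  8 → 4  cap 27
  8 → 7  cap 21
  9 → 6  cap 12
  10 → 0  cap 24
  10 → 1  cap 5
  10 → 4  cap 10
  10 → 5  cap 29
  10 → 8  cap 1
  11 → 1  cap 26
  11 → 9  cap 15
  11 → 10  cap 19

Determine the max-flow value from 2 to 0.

Maximum flow value: 46

augment #1: 2→10→0 bottleneck 2, total now 2
augment #2: 2→3→4→0 bottleneck 4, total now 6
augment #3: 2→7→1→0 bottleneck 2, total now 8
augment #4: 2→8→1→0 bottleneck 7, total now 15
augment #5: 2→8→4→0 bottleneck 6, total now 21
augment #6: 2→3→6→5→0 bottleneck 15, total now 36
augment #7: 2→8→1→5→0 bottleneck 2, total now 38
augment #8: 2→7→9→6→5→0 bottleneck 7, total now 45
augment #9: 2→7→9→6→11→10→0 bottleneck 1, total now 46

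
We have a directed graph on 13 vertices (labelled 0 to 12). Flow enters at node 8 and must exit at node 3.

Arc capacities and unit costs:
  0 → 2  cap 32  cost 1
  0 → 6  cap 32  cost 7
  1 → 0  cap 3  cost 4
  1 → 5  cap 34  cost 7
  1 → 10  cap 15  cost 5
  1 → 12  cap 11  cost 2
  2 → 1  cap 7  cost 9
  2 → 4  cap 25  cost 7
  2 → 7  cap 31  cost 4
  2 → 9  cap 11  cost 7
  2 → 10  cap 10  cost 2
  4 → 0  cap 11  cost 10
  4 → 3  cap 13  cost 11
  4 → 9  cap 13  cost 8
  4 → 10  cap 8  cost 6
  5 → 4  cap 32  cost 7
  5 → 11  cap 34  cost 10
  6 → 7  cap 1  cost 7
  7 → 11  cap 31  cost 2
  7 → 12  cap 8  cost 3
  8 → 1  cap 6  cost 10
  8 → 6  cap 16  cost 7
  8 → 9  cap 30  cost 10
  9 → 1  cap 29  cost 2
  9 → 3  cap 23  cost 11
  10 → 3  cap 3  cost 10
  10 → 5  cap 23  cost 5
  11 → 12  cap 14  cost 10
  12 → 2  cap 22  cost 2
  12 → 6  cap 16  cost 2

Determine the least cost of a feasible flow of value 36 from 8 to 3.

Minimum cost for 36 units: 892

shortest-cost path #1: 8→9→3 push 23 @ unit cost 21 (adds 483)
shortest-cost path #2: 8→1→10→3 push 3 @ unit cost 25 (adds 75)
shortest-cost path #3: 8→1→12→2→4→3 push 3 @ unit cost 32 (adds 96)
shortest-cost path #4: 8→9→1→12→2→4→3 push 7 @ unit cost 34 (adds 238)
total cost = 892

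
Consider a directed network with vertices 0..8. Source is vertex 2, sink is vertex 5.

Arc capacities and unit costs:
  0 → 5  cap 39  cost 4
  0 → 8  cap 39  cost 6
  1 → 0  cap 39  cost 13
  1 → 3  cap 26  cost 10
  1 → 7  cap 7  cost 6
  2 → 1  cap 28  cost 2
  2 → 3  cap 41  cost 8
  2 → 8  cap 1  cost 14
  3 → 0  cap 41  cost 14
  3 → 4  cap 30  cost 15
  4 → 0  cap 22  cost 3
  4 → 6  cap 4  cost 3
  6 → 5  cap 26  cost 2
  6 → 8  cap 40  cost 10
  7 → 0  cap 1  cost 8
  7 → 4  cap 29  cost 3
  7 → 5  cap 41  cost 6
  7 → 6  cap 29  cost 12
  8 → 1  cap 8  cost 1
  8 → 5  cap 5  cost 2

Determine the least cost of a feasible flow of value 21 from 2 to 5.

shortest-cost path #1: 2→1→7→5 push 7 @ unit cost 14 (adds 98)
shortest-cost path #2: 2→8→5 push 1 @ unit cost 16 (adds 16)
shortest-cost path #3: 2→1→0→5 push 13 @ unit cost 19 (adds 247)
total cost = 361

Minimum cost for 21 units: 361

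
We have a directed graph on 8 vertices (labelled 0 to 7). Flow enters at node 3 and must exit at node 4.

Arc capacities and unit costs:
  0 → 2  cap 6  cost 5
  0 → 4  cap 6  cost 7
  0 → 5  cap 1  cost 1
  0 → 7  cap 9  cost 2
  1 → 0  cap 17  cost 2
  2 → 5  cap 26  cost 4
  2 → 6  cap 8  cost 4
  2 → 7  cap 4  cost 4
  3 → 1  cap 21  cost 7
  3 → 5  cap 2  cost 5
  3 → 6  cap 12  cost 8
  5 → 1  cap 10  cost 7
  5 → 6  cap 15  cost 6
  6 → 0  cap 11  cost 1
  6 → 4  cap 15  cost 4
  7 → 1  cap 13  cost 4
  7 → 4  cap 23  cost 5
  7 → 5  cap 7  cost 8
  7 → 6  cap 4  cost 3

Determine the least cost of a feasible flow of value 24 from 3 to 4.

shortest-cost path #1: 3→6→4 push 12 @ unit cost 12 (adds 144)
shortest-cost path #2: 3→5→6→4 push 2 @ unit cost 15 (adds 30)
shortest-cost path #3: 3→1→0→4 push 6 @ unit cost 16 (adds 96)
shortest-cost path #4: 3→1→0→7→4 push 4 @ unit cost 16 (adds 64)
total cost = 334

Minimum cost for 24 units: 334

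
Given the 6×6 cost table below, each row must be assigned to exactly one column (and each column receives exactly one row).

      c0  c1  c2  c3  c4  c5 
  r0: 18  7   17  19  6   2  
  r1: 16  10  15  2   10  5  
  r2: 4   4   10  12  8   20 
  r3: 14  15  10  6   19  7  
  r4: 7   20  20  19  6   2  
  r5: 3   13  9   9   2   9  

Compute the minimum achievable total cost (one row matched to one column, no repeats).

one of 4 optimal assignments: row0→col1 (cost 7), row1→col3 (cost 2), row2→col0 (cost 4), row3→col2 (cost 10), row4→col5 (cost 2), row5→col4 (cost 2)
total = 7 + 2 + 4 + 10 + 2 + 2 = 27

Minimum assignment cost: 27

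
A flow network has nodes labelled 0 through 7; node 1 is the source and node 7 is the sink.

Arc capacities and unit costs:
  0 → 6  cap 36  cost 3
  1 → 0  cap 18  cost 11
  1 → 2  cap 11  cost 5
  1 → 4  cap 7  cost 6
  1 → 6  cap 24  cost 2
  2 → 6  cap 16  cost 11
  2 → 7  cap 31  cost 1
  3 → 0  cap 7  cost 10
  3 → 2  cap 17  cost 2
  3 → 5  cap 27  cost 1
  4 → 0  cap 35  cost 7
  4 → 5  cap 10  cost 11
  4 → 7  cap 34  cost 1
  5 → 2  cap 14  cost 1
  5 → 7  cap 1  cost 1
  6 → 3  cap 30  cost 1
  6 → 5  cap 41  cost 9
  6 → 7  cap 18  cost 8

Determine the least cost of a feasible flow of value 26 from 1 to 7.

shortest-cost path #1: 1→6→3→5→7 push 1 @ unit cost 5 (adds 5)
shortest-cost path #2: 1→2→7 push 11 @ unit cost 6 (adds 66)
shortest-cost path #3: 1→6→3→2→7 push 14 @ unit cost 6 (adds 84)
total cost = 155

Minimum cost for 26 units: 155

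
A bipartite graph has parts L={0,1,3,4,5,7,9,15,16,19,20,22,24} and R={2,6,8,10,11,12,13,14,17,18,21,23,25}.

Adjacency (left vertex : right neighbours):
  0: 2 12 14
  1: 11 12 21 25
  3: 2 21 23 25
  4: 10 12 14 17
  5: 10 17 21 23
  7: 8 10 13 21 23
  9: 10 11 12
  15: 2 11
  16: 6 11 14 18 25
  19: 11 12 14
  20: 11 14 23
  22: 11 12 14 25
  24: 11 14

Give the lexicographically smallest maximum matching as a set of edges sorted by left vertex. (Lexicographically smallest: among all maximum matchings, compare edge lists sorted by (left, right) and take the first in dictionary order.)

|M| = 11 (so the lex-smallest maximum matching has 11 edges)
process left vertices in ascending order; for each, take the smallest-labelled available neighbour that still permits 11 edges overall, or leave it unmatched if none does
lex-smallest matching: {0-2, 1-11, 3-21, 4-10, 5-17, 7-8, 9-12, 16-6, 19-14, 20-23, 22-25}

Lex-smallest maximum matching: {(0,2), (1,11), (3,21), (4,10), (5,17), (7,8), (9,12), (16,6), (19,14), (20,23), (22,25)}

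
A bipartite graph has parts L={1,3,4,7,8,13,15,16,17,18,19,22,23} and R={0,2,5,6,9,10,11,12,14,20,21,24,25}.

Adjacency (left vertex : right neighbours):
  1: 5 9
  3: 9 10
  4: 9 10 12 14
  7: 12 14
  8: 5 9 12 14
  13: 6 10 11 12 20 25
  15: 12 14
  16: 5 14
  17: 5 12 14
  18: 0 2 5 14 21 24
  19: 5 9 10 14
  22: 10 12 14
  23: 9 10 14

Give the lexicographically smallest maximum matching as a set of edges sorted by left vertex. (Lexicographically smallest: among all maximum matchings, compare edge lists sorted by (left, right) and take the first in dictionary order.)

Lex-smallest maximum matching: {(1,5), (3,9), (4,10), (7,12), (8,14), (13,6), (18,0)}

|M| = 7 (so the lex-smallest maximum matching has 7 edges)
process left vertices in ascending order; for each, take the smallest-labelled available neighbour that still permits 7 edges overall, or leave it unmatched if none does
lex-smallest matching: {1-5, 3-9, 4-10, 7-12, 8-14, 13-6, 18-0}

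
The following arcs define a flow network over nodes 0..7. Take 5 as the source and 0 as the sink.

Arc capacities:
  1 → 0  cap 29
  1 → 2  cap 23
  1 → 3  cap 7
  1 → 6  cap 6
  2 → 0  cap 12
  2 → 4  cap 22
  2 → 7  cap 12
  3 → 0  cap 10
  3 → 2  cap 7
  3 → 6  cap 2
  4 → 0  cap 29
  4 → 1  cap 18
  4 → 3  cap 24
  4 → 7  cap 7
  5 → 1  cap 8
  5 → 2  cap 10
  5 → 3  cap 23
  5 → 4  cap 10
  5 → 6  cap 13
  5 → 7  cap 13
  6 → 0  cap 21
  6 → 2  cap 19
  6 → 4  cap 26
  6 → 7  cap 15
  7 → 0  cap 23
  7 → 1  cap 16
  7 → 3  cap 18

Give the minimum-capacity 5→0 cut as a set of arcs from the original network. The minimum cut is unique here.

Min-cut arcs: {(3,0), (3,2), (3,6), (5,1), (5,2), (5,4), (5,6), (5,7)} (total capacity 73)

augment #1: 5→1→0 push 8
augment #2: 5→2→0 push 10
augment #3: 5→3→0 push 10
augment #4: 5→4→0 push 10
augment #5: 5→6→0 push 13
augment #6: 5→7→0 push 13
augment #7: 5→3→2→0 push 2
augment #8: 5→3→6→0 push 2
augment #9: 5→3→2→4→0 push 5
max flow = 73; residual-reachable set from 5 gives S-side
cut edges (S→T): {(3,0), (3,2), (3,6), (5,1), (5,2), (5,4), (5,6), (5,7)} total cap 73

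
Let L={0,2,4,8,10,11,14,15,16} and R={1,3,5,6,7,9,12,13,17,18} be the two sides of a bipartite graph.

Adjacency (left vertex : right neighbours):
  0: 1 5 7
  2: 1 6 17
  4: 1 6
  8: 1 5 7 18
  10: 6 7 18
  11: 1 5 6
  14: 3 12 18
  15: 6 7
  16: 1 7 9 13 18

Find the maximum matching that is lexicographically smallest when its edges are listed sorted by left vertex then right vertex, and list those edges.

|M| = 8 (so the lex-smallest maximum matching has 8 edges)
process left vertices in ascending order; for each, take the smallest-labelled available neighbour that still permits 8 edges overall, or leave it unmatched if none does
lex-smallest matching: {0-1, 2-17, 4-6, 8-5, 10-18, 14-3, 15-7, 16-9}

Lex-smallest maximum matching: {(0,1), (2,17), (4,6), (8,5), (10,18), (14,3), (15,7), (16,9)}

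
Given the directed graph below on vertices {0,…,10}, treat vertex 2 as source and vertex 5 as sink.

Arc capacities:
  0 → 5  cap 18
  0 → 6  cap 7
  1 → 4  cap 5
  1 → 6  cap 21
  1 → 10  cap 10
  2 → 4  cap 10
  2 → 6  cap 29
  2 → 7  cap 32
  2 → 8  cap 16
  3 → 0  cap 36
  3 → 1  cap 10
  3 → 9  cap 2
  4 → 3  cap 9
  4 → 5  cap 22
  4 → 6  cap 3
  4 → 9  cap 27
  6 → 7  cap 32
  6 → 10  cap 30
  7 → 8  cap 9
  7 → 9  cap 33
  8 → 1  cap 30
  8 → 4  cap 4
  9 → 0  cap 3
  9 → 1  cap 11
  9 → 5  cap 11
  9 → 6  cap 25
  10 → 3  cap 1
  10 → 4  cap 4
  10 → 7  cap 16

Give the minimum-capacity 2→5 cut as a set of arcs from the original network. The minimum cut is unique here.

augment #1: 2→4→5 push 10
augment #2: 2→7→9→5 push 11
augment #3: 2→8→4→5 push 4
augment #4: 2→6→10→4→5 push 4
augment #5: 2→7→9→0→5 push 3
augment #6: 2→8→1→4→5 push 4
augment #7: 2→6→10→3→0→5 push 1
augment #8: 2→8→1→4→3→0→5 push 1
max flow = 38; residual-reachable set from 2 gives S-side
cut edges (S→T): {(1,4), (2,4), (8,4), (9,0), (9,5), (10,3), (10,4)} total cap 38

Min-cut arcs: {(1,4), (2,4), (8,4), (9,0), (9,5), (10,3), (10,4)} (total capacity 38)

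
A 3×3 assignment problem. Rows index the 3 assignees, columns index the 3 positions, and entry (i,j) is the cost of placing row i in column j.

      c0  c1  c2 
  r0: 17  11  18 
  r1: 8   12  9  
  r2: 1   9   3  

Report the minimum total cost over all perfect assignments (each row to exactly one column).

optimal assignment: row0→col1 (cost 11), row1→col2 (cost 9), row2→col0 (cost 1)
total = 11 + 9 + 1 = 21

Minimum assignment cost: 21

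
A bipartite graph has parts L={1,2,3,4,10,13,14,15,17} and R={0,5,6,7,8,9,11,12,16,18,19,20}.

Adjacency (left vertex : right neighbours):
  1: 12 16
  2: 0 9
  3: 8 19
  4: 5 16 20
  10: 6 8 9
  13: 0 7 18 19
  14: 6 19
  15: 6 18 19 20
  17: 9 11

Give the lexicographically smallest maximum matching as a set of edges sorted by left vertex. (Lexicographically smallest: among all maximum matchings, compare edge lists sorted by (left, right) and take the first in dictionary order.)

Lex-smallest maximum matching: {(1,12), (2,0), (3,8), (4,5), (10,6), (13,7), (14,19), (15,18), (17,9)}

|M| = 9 (so the lex-smallest maximum matching has 9 edges)
process left vertices in ascending order; for each, take the smallest-labelled available neighbour that still permits 9 edges overall, or leave it unmatched if none does
lex-smallest matching: {1-12, 2-0, 3-8, 4-5, 10-6, 13-7, 14-19, 15-18, 17-9}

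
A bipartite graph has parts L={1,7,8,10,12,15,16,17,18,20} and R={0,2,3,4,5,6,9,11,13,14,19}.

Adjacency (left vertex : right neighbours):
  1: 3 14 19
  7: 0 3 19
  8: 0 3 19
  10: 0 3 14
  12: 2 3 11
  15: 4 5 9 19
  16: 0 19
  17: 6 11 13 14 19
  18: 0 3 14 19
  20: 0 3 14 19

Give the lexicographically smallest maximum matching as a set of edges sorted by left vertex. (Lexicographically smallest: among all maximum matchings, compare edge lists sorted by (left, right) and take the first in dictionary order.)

|M| = 7 (so the lex-smallest maximum matching has 7 edges)
process left vertices in ascending order; for each, take the smallest-labelled available neighbour that still permits 7 edges overall, or leave it unmatched if none does
lex-smallest matching: {1-3, 7-0, 8-19, 10-14, 12-2, 15-4, 17-6}

Lex-smallest maximum matching: {(1,3), (7,0), (8,19), (10,14), (12,2), (15,4), (17,6)}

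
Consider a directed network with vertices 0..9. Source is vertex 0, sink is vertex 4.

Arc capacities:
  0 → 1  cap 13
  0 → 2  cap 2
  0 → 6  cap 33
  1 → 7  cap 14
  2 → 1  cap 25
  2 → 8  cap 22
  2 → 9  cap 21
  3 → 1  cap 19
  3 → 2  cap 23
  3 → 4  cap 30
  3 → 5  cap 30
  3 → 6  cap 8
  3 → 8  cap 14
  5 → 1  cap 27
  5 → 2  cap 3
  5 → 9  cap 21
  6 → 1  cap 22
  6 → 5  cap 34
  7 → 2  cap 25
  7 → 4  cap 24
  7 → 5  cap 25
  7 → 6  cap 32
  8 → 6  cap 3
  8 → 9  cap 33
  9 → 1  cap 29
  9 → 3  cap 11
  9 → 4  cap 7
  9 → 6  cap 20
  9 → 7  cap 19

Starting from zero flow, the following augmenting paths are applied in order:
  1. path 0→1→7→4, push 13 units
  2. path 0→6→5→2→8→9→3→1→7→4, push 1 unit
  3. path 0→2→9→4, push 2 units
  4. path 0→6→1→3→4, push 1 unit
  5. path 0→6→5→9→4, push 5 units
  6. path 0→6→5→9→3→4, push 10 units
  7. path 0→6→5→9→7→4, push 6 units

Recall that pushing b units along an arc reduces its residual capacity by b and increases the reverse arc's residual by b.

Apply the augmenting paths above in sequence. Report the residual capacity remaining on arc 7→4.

after path 1 (0→1→7→4, push 13): res(7,4)=11
after path 2 (0→6→5→2→8→9→3→1→7→4, push 1): res(7,4)=10
after path 3 (0→2→9→4, push 2): res(7,4)=10
after path 4 (0→6→1→3→4, push 1): res(7,4)=10
after path 5 (0→6→5→9→4, push 5): res(7,4)=10
after path 6 (0→6→5→9→3→4, push 10): res(7,4)=10
after path 7 (0→6→5→9→7→4, push 6): res(7,4)=4

Residual capacity of (7,4): 4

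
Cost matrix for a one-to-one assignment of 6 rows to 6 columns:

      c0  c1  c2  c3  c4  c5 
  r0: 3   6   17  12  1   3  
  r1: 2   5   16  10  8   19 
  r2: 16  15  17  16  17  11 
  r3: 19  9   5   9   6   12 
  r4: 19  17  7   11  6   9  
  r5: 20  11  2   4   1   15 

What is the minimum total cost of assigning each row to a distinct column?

Minimum assignment cost: 34

one of 3 optimal assignments: row0→col0 (cost 3), row1→col1 (cost 5), row2→col5 (cost 11), row3→col2 (cost 5), row4→col4 (cost 6), row5→col3 (cost 4)
total = 3 + 5 + 11 + 5 + 6 + 4 = 34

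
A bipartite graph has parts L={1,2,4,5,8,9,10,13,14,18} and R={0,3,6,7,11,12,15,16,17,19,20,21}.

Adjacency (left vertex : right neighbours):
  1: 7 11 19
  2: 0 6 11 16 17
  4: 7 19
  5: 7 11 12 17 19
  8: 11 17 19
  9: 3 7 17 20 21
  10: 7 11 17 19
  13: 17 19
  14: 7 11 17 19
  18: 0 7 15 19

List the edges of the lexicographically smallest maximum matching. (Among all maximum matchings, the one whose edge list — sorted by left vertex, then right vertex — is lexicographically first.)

|M| = 8 (so the lex-smallest maximum matching has 8 edges)
process left vertices in ascending order; for each, take the smallest-labelled available neighbour that still permits 8 edges overall, or leave it unmatched if none does
lex-smallest matching: {1-7, 2-0, 4-19, 5-12, 8-11, 9-3, 10-17, 18-15}

Lex-smallest maximum matching: {(1,7), (2,0), (4,19), (5,12), (8,11), (9,3), (10,17), (18,15)}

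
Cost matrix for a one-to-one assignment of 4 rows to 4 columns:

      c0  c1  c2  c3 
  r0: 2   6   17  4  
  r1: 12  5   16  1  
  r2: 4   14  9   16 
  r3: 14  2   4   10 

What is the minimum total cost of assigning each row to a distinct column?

Minimum assignment cost: 14

optimal assignment: row0→col0 (cost 2), row1→col3 (cost 1), row2→col2 (cost 9), row3→col1 (cost 2)
total = 2 + 1 + 9 + 2 = 14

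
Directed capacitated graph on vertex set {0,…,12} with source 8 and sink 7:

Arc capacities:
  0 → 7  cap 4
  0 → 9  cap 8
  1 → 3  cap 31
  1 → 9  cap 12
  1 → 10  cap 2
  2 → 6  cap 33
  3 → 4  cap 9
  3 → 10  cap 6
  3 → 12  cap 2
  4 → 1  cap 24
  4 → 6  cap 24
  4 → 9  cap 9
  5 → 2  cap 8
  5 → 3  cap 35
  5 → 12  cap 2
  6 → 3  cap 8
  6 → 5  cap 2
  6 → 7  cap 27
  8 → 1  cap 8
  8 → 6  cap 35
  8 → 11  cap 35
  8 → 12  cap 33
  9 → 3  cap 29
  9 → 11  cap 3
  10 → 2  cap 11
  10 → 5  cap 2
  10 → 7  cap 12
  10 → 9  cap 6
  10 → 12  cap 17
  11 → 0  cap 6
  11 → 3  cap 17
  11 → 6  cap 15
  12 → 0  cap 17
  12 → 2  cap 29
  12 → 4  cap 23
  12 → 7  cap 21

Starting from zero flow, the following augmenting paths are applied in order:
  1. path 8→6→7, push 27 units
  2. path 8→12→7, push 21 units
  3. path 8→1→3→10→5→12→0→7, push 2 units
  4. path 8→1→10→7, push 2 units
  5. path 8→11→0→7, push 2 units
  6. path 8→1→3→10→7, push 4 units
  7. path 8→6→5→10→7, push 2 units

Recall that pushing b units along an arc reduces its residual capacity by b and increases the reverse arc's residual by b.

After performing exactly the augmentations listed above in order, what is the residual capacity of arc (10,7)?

Residual capacity of (10,7): 4

after path 1 (8→6→7, push 27): res(10,7)=12
after path 2 (8→12→7, push 21): res(10,7)=12
after path 3 (8→1→3→10→5→12→0→7, push 2): res(10,7)=12
after path 4 (8→1→10→7, push 2): res(10,7)=10
after path 5 (8→11→0→7, push 2): res(10,7)=10
after path 6 (8→1→3→10→7, push 4): res(10,7)=6
after path 7 (8→6→5→10→7, push 2): res(10,7)=4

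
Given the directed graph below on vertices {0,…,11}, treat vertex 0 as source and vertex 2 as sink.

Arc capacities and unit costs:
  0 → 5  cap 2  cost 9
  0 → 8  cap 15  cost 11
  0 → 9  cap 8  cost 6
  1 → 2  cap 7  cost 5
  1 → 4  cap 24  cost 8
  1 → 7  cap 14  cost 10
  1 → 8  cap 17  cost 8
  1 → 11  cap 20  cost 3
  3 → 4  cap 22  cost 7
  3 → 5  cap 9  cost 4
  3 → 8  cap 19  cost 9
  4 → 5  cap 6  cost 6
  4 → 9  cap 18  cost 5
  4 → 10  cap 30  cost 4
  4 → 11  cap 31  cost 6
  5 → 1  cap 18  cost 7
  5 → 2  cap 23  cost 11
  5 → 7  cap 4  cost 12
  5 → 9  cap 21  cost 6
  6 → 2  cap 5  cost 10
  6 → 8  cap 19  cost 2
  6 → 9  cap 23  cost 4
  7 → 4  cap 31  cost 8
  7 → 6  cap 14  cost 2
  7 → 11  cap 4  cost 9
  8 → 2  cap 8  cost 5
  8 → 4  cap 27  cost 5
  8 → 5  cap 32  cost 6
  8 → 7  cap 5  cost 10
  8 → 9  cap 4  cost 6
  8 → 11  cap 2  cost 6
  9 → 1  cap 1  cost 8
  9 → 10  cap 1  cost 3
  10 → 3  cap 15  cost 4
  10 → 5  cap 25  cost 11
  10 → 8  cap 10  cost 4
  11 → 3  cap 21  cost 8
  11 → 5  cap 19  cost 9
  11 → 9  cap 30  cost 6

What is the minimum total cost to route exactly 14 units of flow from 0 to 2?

shortest-cost path #1: 0→8→2 push 8 @ unit cost 16 (adds 128)
shortest-cost path #2: 0→9→1→2 push 1 @ unit cost 19 (adds 19)
shortest-cost path #3: 0→5→2 push 2 @ unit cost 20 (adds 40)
shortest-cost path #4: 0→8→5→2 push 3 @ unit cost 28 (adds 84)
total cost = 271

Minimum cost for 14 units: 271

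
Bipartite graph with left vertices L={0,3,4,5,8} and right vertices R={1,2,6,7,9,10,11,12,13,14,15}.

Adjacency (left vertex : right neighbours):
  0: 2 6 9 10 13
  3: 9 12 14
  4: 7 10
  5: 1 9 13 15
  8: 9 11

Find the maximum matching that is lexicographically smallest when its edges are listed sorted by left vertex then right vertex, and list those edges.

|M| = 5 (so the lex-smallest maximum matching has 5 edges)
process left vertices in ascending order; for each, take the smallest-labelled available neighbour that still permits 5 edges overall, or leave it unmatched if none does
lex-smallest matching: {0-2, 3-9, 4-7, 5-1, 8-11}

Lex-smallest maximum matching: {(0,2), (3,9), (4,7), (5,1), (8,11)}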